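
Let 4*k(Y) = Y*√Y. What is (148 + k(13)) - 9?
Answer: 139 + 13*√13/4 ≈ 150.72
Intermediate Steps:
k(Y) = Y^(3/2)/4 (k(Y) = (Y*√Y)/4 = Y^(3/2)/4)
(148 + k(13)) - 9 = (148 + 13^(3/2)/4) - 9 = (148 + (13*√13)/4) - 9 = (148 + 13*√13/4) - 9 = 139 + 13*√13/4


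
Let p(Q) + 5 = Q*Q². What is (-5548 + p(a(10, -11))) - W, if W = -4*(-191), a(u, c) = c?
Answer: -7648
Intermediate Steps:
p(Q) = -5 + Q³ (p(Q) = -5 + Q*Q² = -5 + Q³)
W = 764
(-5548 + p(a(10, -11))) - W = (-5548 + (-5 + (-11)³)) - 1*764 = (-5548 + (-5 - 1331)) - 764 = (-5548 - 1336) - 764 = -6884 - 764 = -7648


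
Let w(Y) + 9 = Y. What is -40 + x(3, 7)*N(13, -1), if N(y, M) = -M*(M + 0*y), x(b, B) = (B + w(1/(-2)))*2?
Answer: -35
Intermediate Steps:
w(Y) = -9 + Y
x(b, B) = -19 + 2*B (x(b, B) = (B + (-9 + 1/(-2)))*2 = (B + (-9 - ½))*2 = (B - 19/2)*2 = (-19/2 + B)*2 = -19 + 2*B)
N(y, M) = -M² (N(y, M) = -M*(M + 0) = -M*M = -M²)
-40 + x(3, 7)*N(13, -1) = -40 + (-19 + 2*7)*(-1*(-1)²) = -40 + (-19 + 14)*(-1*1) = -40 - 5*(-1) = -40 + 5 = -35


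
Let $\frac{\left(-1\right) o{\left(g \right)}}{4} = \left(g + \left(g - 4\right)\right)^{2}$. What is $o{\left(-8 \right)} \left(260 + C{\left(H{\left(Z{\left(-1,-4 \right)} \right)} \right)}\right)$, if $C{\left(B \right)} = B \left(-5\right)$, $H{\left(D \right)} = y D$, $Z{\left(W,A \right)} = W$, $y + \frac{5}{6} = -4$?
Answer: $- \frac{1132000}{3} \approx -3.7733 \cdot 10^{5}$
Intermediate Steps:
$y = - \frac{29}{6}$ ($y = - \frac{5}{6} - 4 = - \frac{29}{6} \approx -4.8333$)
$o{\left(g \right)} = - 4 \left(-4 + 2 g\right)^{2}$ ($o{\left(g \right)} = - 4 \left(g + \left(g - 4\right)\right)^{2} = - 4 \left(g + \left(-4 + g\right)\right)^{2} = - 4 \left(-4 + 2 g\right)^{2}$)
$H{\left(D \right)} = - \frac{29 D}{6}$
$C{\left(B \right)} = - 5 B$
$o{\left(-8 \right)} \left(260 + C{\left(H{\left(Z{\left(-1,-4 \right)} \right)} \right)}\right) = - 16 \left(-2 - 8\right)^{2} \left(260 - 5 \left(\left(- \frac{29}{6}\right) \left(-1\right)\right)\right) = - 16 \left(-10\right)^{2} \left(260 - \frac{145}{6}\right) = \left(-16\right) 100 \left(260 - \frac{145}{6}\right) = \left(-1600\right) \frac{1415}{6} = - \frac{1132000}{3}$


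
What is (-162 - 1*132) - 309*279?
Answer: -86505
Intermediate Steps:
(-162 - 1*132) - 309*279 = (-162 - 132) - 86211 = -294 - 86211 = -86505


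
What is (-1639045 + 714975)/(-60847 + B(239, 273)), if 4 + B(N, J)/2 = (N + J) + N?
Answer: 132010/8479 ≈ 15.569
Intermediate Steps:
B(N, J) = -8 + 2*J + 4*N (B(N, J) = -8 + 2*((N + J) + N) = -8 + 2*((J + N) + N) = -8 + 2*(J + 2*N) = -8 + (2*J + 4*N) = -8 + 2*J + 4*N)
(-1639045 + 714975)/(-60847 + B(239, 273)) = (-1639045 + 714975)/(-60847 + (-8 + 2*273 + 4*239)) = -924070/(-60847 + (-8 + 546 + 956)) = -924070/(-60847 + 1494) = -924070/(-59353) = -924070*(-1/59353) = 132010/8479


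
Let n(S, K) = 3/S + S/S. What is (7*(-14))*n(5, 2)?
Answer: -784/5 ≈ -156.80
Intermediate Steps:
n(S, K) = 1 + 3/S (n(S, K) = 3/S + 1 = 1 + 3/S)
(7*(-14))*n(5, 2) = (7*(-14))*((3 + 5)/5) = -98*8/5 = -784/5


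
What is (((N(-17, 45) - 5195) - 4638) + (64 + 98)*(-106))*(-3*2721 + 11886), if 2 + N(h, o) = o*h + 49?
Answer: -103212729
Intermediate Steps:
N(h, o) = 47 + h*o (N(h, o) = -2 + (o*h + 49) = -2 + (h*o + 49) = -2 + (49 + h*o) = 47 + h*o)
(((N(-17, 45) - 5195) - 4638) + (64 + 98)*(-106))*(-3*2721 + 11886) = ((((47 - 17*45) - 5195) - 4638) + (64 + 98)*(-106))*(-3*2721 + 11886) = ((((47 - 765) - 5195) - 4638) + 162*(-106))*(-8163 + 11886) = (((-718 - 5195) - 4638) - 17172)*3723 = ((-5913 - 4638) - 17172)*3723 = (-10551 - 17172)*3723 = -27723*3723 = -103212729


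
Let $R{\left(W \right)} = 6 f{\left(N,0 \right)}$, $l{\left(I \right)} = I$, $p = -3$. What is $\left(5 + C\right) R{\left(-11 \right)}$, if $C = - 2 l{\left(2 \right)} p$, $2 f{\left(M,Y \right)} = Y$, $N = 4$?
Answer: $0$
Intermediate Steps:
$f{\left(M,Y \right)} = \frac{Y}{2}$
$R{\left(W \right)} = 0$ ($R{\left(W \right)} = 6 \cdot \frac{1}{2} \cdot 0 = 6 \cdot 0 = 0$)
$C = 12$ ($C = \left(-2\right) 2 \left(-3\right) = \left(-4\right) \left(-3\right) = 12$)
$\left(5 + C\right) R{\left(-11 \right)} = \left(5 + 12\right) 0 = 17 \cdot 0 = 0$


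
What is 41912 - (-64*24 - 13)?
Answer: 43461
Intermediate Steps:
41912 - (-64*24 - 13) = 41912 - (-32*48 - 13) = 41912 - (-1536 - 13) = 41912 - 1*(-1549) = 41912 + 1549 = 43461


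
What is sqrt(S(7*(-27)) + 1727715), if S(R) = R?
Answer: sqrt(1727526) ≈ 1314.4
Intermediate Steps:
sqrt(S(7*(-27)) + 1727715) = sqrt(7*(-27) + 1727715) = sqrt(-189 + 1727715) = sqrt(1727526)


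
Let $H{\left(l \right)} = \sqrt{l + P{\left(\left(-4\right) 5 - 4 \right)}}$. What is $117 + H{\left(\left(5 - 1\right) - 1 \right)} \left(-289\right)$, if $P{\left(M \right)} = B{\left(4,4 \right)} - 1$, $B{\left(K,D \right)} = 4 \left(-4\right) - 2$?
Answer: $117 - 1156 i \approx 117.0 - 1156.0 i$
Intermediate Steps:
$B{\left(K,D \right)} = -18$ ($B{\left(K,D \right)} = -16 - 2 = -18$)
$P{\left(M \right)} = -19$ ($P{\left(M \right)} = -18 - 1 = -19$)
$H{\left(l \right)} = \sqrt{-19 + l}$ ($H{\left(l \right)} = \sqrt{l - 19} = \sqrt{-19 + l}$)
$117 + H{\left(\left(5 - 1\right) - 1 \right)} \left(-289\right) = 117 + \sqrt{-19 + \left(\left(5 - 1\right) - 1\right)} \left(-289\right) = 117 + \sqrt{-19 + \left(4 - 1\right)} \left(-289\right) = 117 + \sqrt{-19 + 3} \left(-289\right) = 117 + \sqrt{-16} \left(-289\right) = 117 + 4 i \left(-289\right) = 117 - 1156 i$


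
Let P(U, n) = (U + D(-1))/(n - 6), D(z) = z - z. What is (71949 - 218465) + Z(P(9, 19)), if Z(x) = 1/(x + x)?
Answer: -2637275/18 ≈ -1.4652e+5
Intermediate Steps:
D(z) = 0
P(U, n) = U/(-6 + n) (P(U, n) = (U + 0)/(n - 6) = U/(-6 + n))
Z(x) = 1/(2*x)
(71949 - 218465) + Z(P(9, 19)) = (71949 - 218465) + 1/(2*((9/(-6 + 19)))) = -146516 + 1/(2*((9/13))) = -146516 + 1/(2*((9*(1/13)))) = -146516 + 1/(2*(9/13)) = -146516 + (1/2)*(13/9) = -146516 + 13/18 = -2637275/18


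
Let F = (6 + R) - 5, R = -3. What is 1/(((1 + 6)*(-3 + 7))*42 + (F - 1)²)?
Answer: 1/1185 ≈ 0.00084388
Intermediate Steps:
F = -2 (F = (6 - 3) - 5 = 3 - 5 = -2)
1/(((1 + 6)*(-3 + 7))*42 + (F - 1)²) = 1/(((1 + 6)*(-3 + 7))*42 + (-2 - 1)²) = 1/((7*4)*42 + (-3)²) = 1/(28*42 + 9) = 1/(1176 + 9) = 1/1185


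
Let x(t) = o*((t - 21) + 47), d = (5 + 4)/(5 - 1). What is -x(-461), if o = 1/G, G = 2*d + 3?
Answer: 58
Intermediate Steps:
d = 9/4 ≈ 2.2500
G = 15/2 (G = 2*(9/4) + 3 = 9/2 + 3 = 15/2 ≈ 7.5000)
o = 2/15 (o = 1/(15/2) = 2/15 ≈ 0.13333)
x(t) = 52/15 + 2*t/15 (x(t) = 2*((t - 21) + 47)/15 = 2*((-21 + t) + 47)/15 = 2*(26 + t)/15 = 52/15 + 2*t/15)
-x(-461) = -(52/15 + (2/15)*(-461)) = -(52/15 - 922/15) = -1*(-58) = 58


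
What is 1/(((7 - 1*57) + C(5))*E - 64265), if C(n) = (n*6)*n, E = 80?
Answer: -1/56265 ≈ -1.7773e-5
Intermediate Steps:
C(n) = 6*n² (C(n) = (6*n)*n = 6*n²)
1/(((7 - 1*57) + C(5))*E - 64265) = 1/(((7 - 1*57) + 6*5²)*80 - 64265) = 1/(((7 - 57) + 6*25)*80 - 64265) = 1/((-50 + 150)*80 - 64265) = 1/(100*80 - 64265) = 1/(8000 - 64265) = 1/(-56265) = -1/56265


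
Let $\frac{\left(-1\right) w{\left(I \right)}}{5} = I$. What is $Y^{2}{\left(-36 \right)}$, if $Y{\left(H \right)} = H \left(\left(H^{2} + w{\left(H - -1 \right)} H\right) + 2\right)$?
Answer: $32425925184$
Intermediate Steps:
$w{\left(I \right)} = - 5 I$
$Y{\left(H \right)} = H \left(2 + H^{2} + H \left(-5 - 5 H\right)\right)$ ($Y{\left(H \right)} = H \left(\left(H^{2} + - 5 \left(H - -1\right) H\right) + 2\right) = H \left(\left(H^{2} + - 5 \left(H + 1\right) H\right) + 2\right) = H \left(\left(H^{2} + - 5 \left(1 + H\right) H\right) + 2\right) = H \left(\left(H^{2} + \left(-5 - 5 H\right) H\right) + 2\right) = H \left(\left(H^{2} + H \left(-5 - 5 H\right)\right) + 2\right) = H \left(2 + H^{2} + H \left(-5 - 5 H\right)\right)$)
$Y^{2}{\left(-36 \right)} = \left(- 36 \left(2 - -180 - 4 \left(-36\right)^{2}\right)\right)^{2} = \left(- 36 \left(2 + 180 - 5184\right)\right)^{2} = \left(\left(-36\right) \left(-5002\right)\right)^{2} = 180072^{2} = 32425925184$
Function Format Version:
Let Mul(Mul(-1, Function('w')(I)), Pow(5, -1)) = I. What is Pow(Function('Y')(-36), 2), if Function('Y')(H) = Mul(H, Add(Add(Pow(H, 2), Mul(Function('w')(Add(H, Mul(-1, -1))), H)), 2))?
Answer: 32425925184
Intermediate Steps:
Function('w')(I) = Mul(-5, I)
Function('Y')(H) = Mul(H, Add(2, Pow(H, 2), Mul(H, Add(-5, Mul(-5, H))))) (Function('Y')(H) = Mul(H, Add(Add(Pow(H, 2), Mul(Mul(-5, Add(H, Mul(-1, -1))), H)), 2)) = Mul(H, Add(Add(Pow(H, 2), Mul(Mul(-5, Add(H, 1)), H)), 2)) = Mul(H, Add(Add(Pow(H, 2), Mul(Mul(-5, Add(1, H)), H)), 2)) = Mul(H, Add(Add(Pow(H, 2), Mul(Add(-5, Mul(-5, H)), H)), 2)) = Mul(H, Add(Add(Pow(H, 2), Mul(H, Add(-5, Mul(-5, H)))), 2)) = Mul(H, Add(2, Pow(H, 2), Mul(H, Add(-5, Mul(-5, H))))))
Pow(Function('Y')(-36), 2) = Pow(Mul(-36, Add(2, Mul(-5, -36), Mul(-4, Pow(-36, 2)))), 2) = Pow(Mul(-36, Add(2, 180, Mul(-4, 1296))), 2) = Pow(Mul(-36, Add(2, 180, -5184)), 2) = Pow(Mul(-36, -5002), 2) = Pow(180072, 2) = 32425925184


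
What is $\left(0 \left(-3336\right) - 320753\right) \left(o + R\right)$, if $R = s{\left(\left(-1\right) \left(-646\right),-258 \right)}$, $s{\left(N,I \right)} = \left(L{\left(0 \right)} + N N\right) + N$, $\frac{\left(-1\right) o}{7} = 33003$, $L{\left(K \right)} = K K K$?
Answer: $-59961886573$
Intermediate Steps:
$L{\left(K \right)} = K^{3}$ ($L{\left(K \right)} = K^{2} K = K^{3}$)
$o = -231021$ ($o = \left(-7\right) 33003 = -231021$)
$s{\left(N,I \right)} = N + N^{2}$ ($s{\left(N,I \right)} = \left(0^{3} + N N\right) + N = \left(0 + N^{2}\right) + N = N^{2} + N = N + N^{2}$)
$R = 417962$ ($R = \left(-1\right) \left(-646\right) \left(1 - -646\right) = 646 \left(1 + 646\right) = 646 \cdot 647 = 417962$)
$\left(0 \left(-3336\right) - 320753\right) \left(o + R\right) = \left(0 \left(-3336\right) - 320753\right) \left(-231021 + 417962\right) = \left(0 - 320753\right) 186941 = \left(-320753\right) 186941 = -59961886573$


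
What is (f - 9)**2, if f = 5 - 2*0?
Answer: 16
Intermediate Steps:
f = 5 (f = 5 + 0 = 5)
(f - 9)**2 = (5 - 9)**2 = (-4)**2 = 16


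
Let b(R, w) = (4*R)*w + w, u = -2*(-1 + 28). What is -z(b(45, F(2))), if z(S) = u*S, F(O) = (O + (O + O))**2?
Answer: 351864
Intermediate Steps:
u = -54 (u = -2*27 = -54)
F(O) = 9*O**2 (F(O) = (O + 2*O)**2 = (3*O)**2 = 9*O**2)
b(R, w) = w + 4*R*w (b(R, w) = 4*R*w + w = w + 4*R*w)
z(S) = -54*S
-z(b(45, F(2))) = -(-54)*(9*2**2)*(1 + 4*45) = -(-54)*(9*4)*(1 + 180) = -(-54)*36*181 = -(-54)*6516 = -1*(-351864) = 351864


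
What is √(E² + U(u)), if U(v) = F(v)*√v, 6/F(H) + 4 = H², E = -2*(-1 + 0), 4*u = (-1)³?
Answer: 2*√(441 - 84*I)/21 ≈ 2.009 - 0.18963*I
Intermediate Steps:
u = -¼ (u = (¼)*(-1)³ = (¼)*(-1) = -¼ ≈ -0.25000)
E = 2 (E = -2*(-1) = 2)
F(H) = 6/(-4 + H²)
U(v) = 6*√v/(-4 + v²) (U(v) = (6/(-4 + v²))*√v = 6*√v/(-4 + v²))
√(E² + U(u)) = √(2² + 6*√(-¼)/(-4 + (-¼)²)) = √(4 + 6*(I/2)/(-4 + 1/16)) = √(4 + 6*(I/2)/(-63/16)) = √(4 + 6*(I/2)*(-16/63)) = √(4 - 16*I/21)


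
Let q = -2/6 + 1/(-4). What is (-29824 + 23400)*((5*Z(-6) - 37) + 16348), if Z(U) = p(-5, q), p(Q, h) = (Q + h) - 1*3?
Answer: -313518502/3 ≈ -1.0451e+8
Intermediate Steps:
q = -7/12 (q = -2*⅙ + 1*(-¼) = -⅓ - ¼ = -7/12 ≈ -0.58333)
p(Q, h) = -3 + Q + h (p(Q, h) = (Q + h) - 3 = -3 + Q + h)
Z(U) = -103/12 (Z(U) = -3 - 5 - 7/12 = -103/12)
(-29824 + 23400)*((5*Z(-6) - 37) + 16348) = (-29824 + 23400)*((5*(-103/12) - 37) + 16348) = -6424*((-515/12 - 37) + 16348) = -6424*(-959/12 + 16348) = -6424*195217/12 = -313518502/3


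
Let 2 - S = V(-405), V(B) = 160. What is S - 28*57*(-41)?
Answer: 65278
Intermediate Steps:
S = -158 (S = 2 - 1*160 = 2 - 160 = -158)
S - 28*57*(-41) = -158 - 28*57*(-41) = -158 - 1596*(-41) = -158 + 65436 = 65278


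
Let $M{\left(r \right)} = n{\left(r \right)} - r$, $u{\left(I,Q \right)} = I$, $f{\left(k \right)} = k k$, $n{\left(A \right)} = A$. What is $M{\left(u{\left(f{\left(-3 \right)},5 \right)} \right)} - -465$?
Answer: $465$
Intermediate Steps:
$f{\left(k \right)} = k^{2}$
$M{\left(r \right)} = 0$ ($M{\left(r \right)} = r - r = 0$)
$M{\left(u{\left(f{\left(-3 \right)},5 \right)} \right)} - -465 = 0 - -465 = 0 + 465 = 465$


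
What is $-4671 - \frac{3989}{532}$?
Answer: $- \frac{2488961}{532} \approx -4678.5$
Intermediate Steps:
$-4671 - \frac{3989}{532} = - \frac{2488961}{532}$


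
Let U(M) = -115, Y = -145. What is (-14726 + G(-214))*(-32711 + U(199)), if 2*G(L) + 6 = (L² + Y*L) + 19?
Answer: -777762831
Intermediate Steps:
G(L) = 13/2 + L²/2 - 145*L/2 (G(L) = -3 + ((L² - 145*L) + 19)/2 = -3 + (19 + L² - 145*L)/2 = -3 + (19/2 + L²/2 - 145*L/2) = 13/2 + L²/2 - 145*L/2)
(-14726 + G(-214))*(-32711 + U(199)) = (-14726 + (13/2 + (½)*(-214)² - 145/2*(-214)))*(-32711 - 115) = (-14726 + (13/2 + (½)*45796 + 15515))*(-32826) = (-14726 + (13/2 + 22898 + 15515))*(-32826) = (-14726 + 76839/2)*(-32826) = (47387/2)*(-32826) = -777762831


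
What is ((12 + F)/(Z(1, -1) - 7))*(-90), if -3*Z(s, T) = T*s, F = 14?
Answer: 351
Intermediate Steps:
Z(s, T) = -T*s/3
((12 + F)/(Z(1, -1) - 7))*(-90) = ((12 + 14)/(-⅓*(-1)*1 - 7))*(-90) = (26/(⅓ - 7))*(-90) = (26/(-20/3))*(-90) = (26*(-3/20))*(-90) = -39/10*(-90) = 351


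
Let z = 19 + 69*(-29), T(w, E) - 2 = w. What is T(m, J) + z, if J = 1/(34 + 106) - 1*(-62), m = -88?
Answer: -2068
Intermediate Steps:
J = 8681/140 (J = 1/140 + 62 = 8681/140 ≈ 62.007)
T(w, E) = 2 + w
z = -1982 (z = 19 - 2001 = -1982)
T(m, J) + z = (2 - 88) - 1982 = -86 - 1982 = -2068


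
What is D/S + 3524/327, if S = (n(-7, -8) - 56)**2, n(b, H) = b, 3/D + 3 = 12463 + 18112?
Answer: 47511456157/4408696404 ≈ 10.777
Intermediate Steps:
D = 3/30572 (D = 3/(-3 + (12463 + 18112)) = 3/(-3 + 30575) = 3/30572 ≈ 9.8129e-5)
S = 3969 (S = (-7 - 56)**2 = (-63)**2 = 3969)
D/S + 3524/327 = (3/30572)/3969 + 3524/327 = (3/30572)*(1/3969) + 3524*(1/327) = 1/40446756 + 3524/327 = 47511456157/4408696404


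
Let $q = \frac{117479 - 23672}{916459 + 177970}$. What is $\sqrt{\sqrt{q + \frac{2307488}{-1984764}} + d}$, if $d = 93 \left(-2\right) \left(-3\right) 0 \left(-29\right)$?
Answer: $\frac{77577974277^{\frac{3}{4}} \sqrt[4]{83542750993} \sqrt{i}}{77577974277} \approx 0.72032 + 0.72032 i$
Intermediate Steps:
$q = \frac{13401}{156347}$ ($q = \frac{93807}{1094429} = 93807 \cdot \frac{1}{1094429} = \frac{13401}{156347} \approx 0.085713$)
$d = 0$ ($d = 93 \cdot 6 \cdot 0 \left(-29\right) = 93 \cdot 0 \left(-29\right) = 0 \left(-29\right) = 0$)
$\sqrt{\sqrt{q + \frac{2307488}{-1984764}} + d} = \sqrt{\sqrt{\frac{13401}{156347} + \frac{2307488}{-1984764}} + 0} = \sqrt{\sqrt{\frac{13401}{156347} + 2307488 \left(- \frac{1}{1984764}\right)} + 0} = \sqrt{\sqrt{\frac{13401}{156347} - \frac{576872}{496191}} + 0} = \sqrt{\sqrt{- \frac{83542750993}{77577974277}} + 0} = \sqrt{\frac{i \sqrt{6481077387564770207061}}{77577974277} + 0} = \sqrt{\frac{i \sqrt{6481077387564770207061}}{77577974277}} = \frac{77577974277^{\frac{3}{4}} \sqrt[4]{83542750993} \sqrt{i}}{77577974277}$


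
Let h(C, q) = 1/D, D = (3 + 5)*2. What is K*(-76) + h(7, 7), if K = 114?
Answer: -138623/16 ≈ -8663.9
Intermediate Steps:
D = 16 (D = 8*2 = 16)
h(C, q) = 1/16
K*(-76) + h(7, 7) = 114*(-76) + 1/16 = -8664 + 1/16 = -138623/16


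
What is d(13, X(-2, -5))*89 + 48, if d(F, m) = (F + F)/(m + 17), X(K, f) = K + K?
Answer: 226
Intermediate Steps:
X(K, f) = 2*K
d(F, m) = 2*F/(17 + m) (d(F, m) = (2*F)/(17 + m) = 2*F/(17 + m))
d(13, X(-2, -5))*89 + 48 = (2*13/(17 + 2*(-2)))*89 + 48 = (2*13/(17 - 4))*89 + 48 = (2*13/13)*89 + 48 = (2*13*(1/13))*89 + 48 = 2*89 + 48 = 178 + 48 = 226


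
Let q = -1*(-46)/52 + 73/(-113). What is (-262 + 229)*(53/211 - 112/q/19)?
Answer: 2267921997/2810309 ≈ 807.00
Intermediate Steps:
q = 701/2938 (q = 46*(1/52) + 73*(-1/113) = 23/26 - 73/113 = 701/2938 ≈ 0.23860)
(-262 + 229)*(53/211 - 112/q/19) = (-262 + 229)*(53/211 - 112/701/2938/19) = -33*(53*(1/211) - 112*2938/701*(1/19)) = -33*(53/211 - 329056/701*1/19) = -33*(53/211 - 329056/13319) = -33*(-68724909/2810309) = 2267921997/2810309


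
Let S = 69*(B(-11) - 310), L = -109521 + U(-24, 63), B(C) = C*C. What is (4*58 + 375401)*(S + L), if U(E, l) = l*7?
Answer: -45872677593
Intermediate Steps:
B(C) = C²
U(E, l) = 7*l
L = -109080 (L = -109521 + 7*63 = -109521 + 441 = -109080)
S = -13041 (S = 69*((-11)² - 310) = 69*(121 - 310) = 69*(-189) = -13041)
(4*58 + 375401)*(S + L) = (4*58 + 375401)*(-13041 - 109080) = (232 + 375401)*(-122121) = 375633*(-122121) = -45872677593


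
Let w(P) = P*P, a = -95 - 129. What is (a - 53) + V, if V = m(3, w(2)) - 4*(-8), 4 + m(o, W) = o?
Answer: -246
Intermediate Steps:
a = -224
w(P) = P²
m(o, W) = -4 + o
V = 31 (V = (-4 + 3) - 4*(-8) = -1 + 32 = 31)
(a - 53) + V = (-224 - 53) + 31 = -277 + 31 = -246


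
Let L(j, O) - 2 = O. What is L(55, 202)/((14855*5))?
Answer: 204/74275 ≈ 0.0027465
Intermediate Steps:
L(j, O) = 2 + O
L(55, 202)/((14855*5)) = (2 + 202)/((14855*5)) = 204/74275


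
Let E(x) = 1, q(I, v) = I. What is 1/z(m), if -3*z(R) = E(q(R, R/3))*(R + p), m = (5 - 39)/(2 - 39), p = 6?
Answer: -111/256 ≈ -0.43359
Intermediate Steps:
m = 34/37 (m = -34/(-37) = -34*(-1/37) = 34/37 ≈ 0.91892)
z(R) = -2 - R/3 (z(R) = -(R + 6)/3 = -(6 + R)/3 = -2 - R/3)
1/z(m) = 1/(-2 - ⅓*34/37) = 1/(-2 - 34/111) = 1/(-256/111) = -111/256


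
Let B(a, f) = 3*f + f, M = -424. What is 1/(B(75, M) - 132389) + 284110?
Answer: 38094889349/134085 ≈ 2.8411e+5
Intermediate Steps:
B(a, f) = 4*f
1/(B(75, M) - 132389) + 284110 = 1/(4*(-424) - 132389) + 284110 = 1/(-1696 - 132389) + 284110 = 1/(-134085) + 284110 = -1/134085 + 284110 = 38094889349/134085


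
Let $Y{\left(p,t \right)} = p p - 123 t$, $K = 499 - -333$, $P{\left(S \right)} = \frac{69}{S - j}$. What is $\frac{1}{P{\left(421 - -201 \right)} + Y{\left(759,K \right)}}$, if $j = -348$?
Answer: $\frac{970}{459532719} \approx 2.1108 \cdot 10^{-6}$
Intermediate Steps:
$P{\left(S \right)} = \frac{69}{348 + S}$ ($P{\left(S \right)} = \frac{69}{S - -348} = \frac{69}{S + 348} = \frac{69}{348 + S}$)
$K = 832$ ($K = 499 + 333 = 832$)
$Y{\left(p,t \right)} = p^{2} - 123 t$
$\frac{1}{P{\left(421 - -201 \right)} + Y{\left(759,K \right)}} = \frac{1}{\frac{69}{348 + \left(421 - -201\right)} + \left(759^{2} - 102336\right)} = \frac{1}{\frac{69}{348 + \left(421 + 201\right)} + \left(576081 - 102336\right)} = \frac{1}{\frac{69}{348 + 622} + 473745} = \frac{1}{\frac{69}{970} + 473745} = \frac{1}{\frac{459532719}{970}} = \frac{970}{459532719}$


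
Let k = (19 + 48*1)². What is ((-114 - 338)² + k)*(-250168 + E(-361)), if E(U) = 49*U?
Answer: -55926666601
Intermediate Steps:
k = 4489 (k = (19 + 48)² = 67² = 4489)
((-114 - 338)² + k)*(-250168 + E(-361)) = ((-114 - 338)² + 4489)*(-250168 + 49*(-361)) = ((-452)² + 4489)*(-250168 - 17689) = (204304 + 4489)*(-267857) = 208793*(-267857) = -55926666601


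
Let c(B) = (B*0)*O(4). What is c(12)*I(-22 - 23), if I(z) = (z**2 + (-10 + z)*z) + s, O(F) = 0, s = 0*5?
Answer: 0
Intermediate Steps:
s = 0
I(z) = z**2 + z*(-10 + z) (I(z) = (z**2 + (-10 + z)*z) + 0 = (z**2 + z*(-10 + z)) + 0 = z**2 + z*(-10 + z))
c(B) = 0 (c(B) = (B*0)*0 = 0*0 = 0)
c(12)*I(-22 - 23) = 0*(2*(-22 - 23)*(-5 + (-22 - 23))) = 0*(2*(-45)*(-5 - 45)) = 0*(2*(-45)*(-50)) = 0*4500 = 0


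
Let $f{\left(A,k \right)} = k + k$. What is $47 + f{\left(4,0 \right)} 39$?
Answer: $47$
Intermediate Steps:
$f{\left(A,k \right)} = 2 k$
$47 + f{\left(4,0 \right)} 39 = 47 + 2 \cdot 0 \cdot 39 = 47 + 0 \cdot 39 = 47 + 0 = 47$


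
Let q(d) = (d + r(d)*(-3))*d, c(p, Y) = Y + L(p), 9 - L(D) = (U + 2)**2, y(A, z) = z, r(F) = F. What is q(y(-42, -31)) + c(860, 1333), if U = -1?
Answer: -581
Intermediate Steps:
L(D) = 8 (L(D) = 9 - (-1 + 2)**2 = 9 - 1*1**2 = 9 - 1*1 = 9 - 1 = 8)
c(p, Y) = 8 + Y (c(p, Y) = Y + 8 = 8 + Y)
q(d) = -2*d**2 (q(d) = (d + d*(-3))*d = (d - 3*d)*d = (-2*d)*d = -2*d**2)
q(y(-42, -31)) + c(860, 1333) = -2*(-31)**2 + (8 + 1333) = -2*961 + 1341 = -1922 + 1341 = -581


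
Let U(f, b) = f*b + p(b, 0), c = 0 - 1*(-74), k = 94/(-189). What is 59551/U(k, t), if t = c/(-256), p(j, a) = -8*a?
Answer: 720328896/1739 ≈ 4.1422e+5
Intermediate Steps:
k = -94/189 (k = 94*(-1/189) = -94/189 ≈ -0.49735)
c = 74 (c = 0 + 74 = 74)
t = -37/128 (t = 74/(-256) = 74*(-1/256) = -37/128 ≈ -0.28906)
U(f, b) = b*f (U(f, b) = f*b - 8*0 = b*f + 0 = b*f)
59551/U(k, t) = 59551/((-37/128*(-94/189))) = 59551/(1739/12096) = 59551*(12096/1739) = 720328896/1739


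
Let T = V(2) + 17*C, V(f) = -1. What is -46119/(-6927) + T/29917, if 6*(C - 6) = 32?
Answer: 1381069798/207235059 ≈ 6.6643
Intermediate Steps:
C = 34/3 (C = 6 + (1/6)*32 = 6 + 16/3 = 34/3 ≈ 11.333)
T = 575/3 (T = -1 + 17*(34/3) = -1 + 578/3 = 575/3 ≈ 191.67)
-46119/(-6927) + T/29917 = -46119/(-6927) + (575/3)/29917 = -46119*(-1/6927) + (575/3)*(1/29917) = 15373/2309 + 575/89751 = 1381069798/207235059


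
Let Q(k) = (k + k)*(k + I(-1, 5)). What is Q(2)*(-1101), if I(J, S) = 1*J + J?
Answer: 0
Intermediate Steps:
I(J, S) = 2*J (I(J, S) = J + J = 2*J)
Q(k) = 2*k*(-2 + k) (Q(k) = (k + k)*(k + 2*(-1)) = (2*k)*(k - 2) = (2*k)*(-2 + k) = 2*k*(-2 + k))
Q(2)*(-1101) = (2*2*(-2 + 2))*(-1101) = (2*2*0)*(-1101) = 0*(-1101) = 0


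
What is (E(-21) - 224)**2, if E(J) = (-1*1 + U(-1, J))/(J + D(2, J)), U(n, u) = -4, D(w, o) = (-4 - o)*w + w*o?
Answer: 42133081/841 ≈ 50099.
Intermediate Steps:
D(w, o) = o*w + w*(-4 - o) (D(w, o) = w*(-4 - o) + o*w = o*w + w*(-4 - o))
E(J) = -5/(-8 + J) (E(J) = (-1*1 - 4)/(J - 4*2) = (-1 - 4)/(J - 8) = -5/(-8 + J))
(E(-21) - 224)**2 = (-5/(-8 - 21) - 224)**2 = (-5/(-29) - 224)**2 = (-5*(-1/29) - 224)**2 = (5/29 - 224)**2 = (-6491/29)**2 = 42133081/841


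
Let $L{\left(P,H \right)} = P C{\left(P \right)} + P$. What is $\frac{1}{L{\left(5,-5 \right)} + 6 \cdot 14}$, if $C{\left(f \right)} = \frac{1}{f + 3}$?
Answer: $\frac{8}{717} \approx 0.011158$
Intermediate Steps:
$C{\left(f \right)} = \frac{1}{3 + f}$
$L{\left(P,H \right)} = P + \frac{P}{3 + P}$ ($L{\left(P,H \right)} = \frac{P}{3 + P} + P = P + \frac{P}{3 + P}$)
$\frac{1}{L{\left(5,-5 \right)} + 6 \cdot 14} = \frac{1}{\frac{5 \left(4 + 5\right)}{3 + 5} + 6 \cdot 14} = \frac{1}{5 \cdot \frac{1}{8} \cdot 9 + 84} = \frac{1}{\frac{45}{8} + 84} = \frac{1}{\frac{717}{8}} = \frac{8}{717}$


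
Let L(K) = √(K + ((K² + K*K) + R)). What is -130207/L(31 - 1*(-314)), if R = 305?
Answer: -1691*√2387/310 ≈ -266.51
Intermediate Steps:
L(K) = √(305 + K + 2*K²) (L(K) = √(K + ((K² + K*K) + 305)) = √(K + ((K² + K²) + 305)) = √(K + (2*K² + 305)) = √(K + (305 + 2*K²)) = √(305 + K + 2*K²))
-130207/L(31 - 1*(-314)) = -130207/√(305 + (31 - 1*(-314)) + 2*(31 - 1*(-314))²) = -130207/√(305 + (31 + 314) + 2*(31 + 314)²) = -130207/√(305 + 345 + 2*345²) = -130207/√(305 + 345 + 2*119025) = -130207/√(305 + 345 + 238050) = -130207*√2387/23870 = -1691*√2387/310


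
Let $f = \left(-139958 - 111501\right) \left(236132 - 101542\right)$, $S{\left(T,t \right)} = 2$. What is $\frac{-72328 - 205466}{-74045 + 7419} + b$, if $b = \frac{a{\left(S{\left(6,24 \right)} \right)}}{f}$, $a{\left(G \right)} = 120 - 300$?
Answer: $\frac{470081157430491}{112744073504153} \approx 4.1695$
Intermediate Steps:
$f = -33843866810$ ($f = \left(-251459\right) 134590 = -33843866810$)
$a{\left(G \right)} = -180$
$b = \frac{18}{3384386681}$ ($b = - \frac{180}{-33843866810} = \left(-180\right) \left(- \frac{1}{33843866810}\right) = \frac{18}{3384386681} \approx 5.3185 \cdot 10^{-9}$)
$\frac{-72328 - 205466}{-74045 + 7419} + b = \frac{-72328 - 205466}{-74045 + 7419} + \frac{18}{3384386681} = - \frac{277794}{-66626} + \frac{18}{3384386681} = \left(-277794\right) \left(- \frac{1}{66626}\right) + \frac{18}{3384386681} = \frac{138897}{33313} + \frac{18}{3384386681} = \frac{470081157430491}{112744073504153}$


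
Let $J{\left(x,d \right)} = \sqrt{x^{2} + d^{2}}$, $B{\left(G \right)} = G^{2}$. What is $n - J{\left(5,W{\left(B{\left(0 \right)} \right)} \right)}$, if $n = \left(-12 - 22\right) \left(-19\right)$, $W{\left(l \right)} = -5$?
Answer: $646 - 5 \sqrt{2} \approx 638.93$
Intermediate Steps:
$J{\left(x,d \right)} = \sqrt{d^{2} + x^{2}}$
$n = 646$ ($n = \left(-34\right) \left(-19\right) = 646$)
$n - J{\left(5,W{\left(B{\left(0 \right)} \right)} \right)} = 646 - \sqrt{\left(-5\right)^{2} + 5^{2}} = 646 - \sqrt{25 + 25} = 646 - \sqrt{50} = 646 - 5 \sqrt{2}$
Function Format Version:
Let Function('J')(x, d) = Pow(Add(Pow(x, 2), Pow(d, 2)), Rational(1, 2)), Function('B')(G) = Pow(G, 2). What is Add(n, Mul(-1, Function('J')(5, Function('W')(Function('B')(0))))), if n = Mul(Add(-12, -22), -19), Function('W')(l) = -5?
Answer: Add(646, Mul(-5, Pow(2, Rational(1, 2)))) ≈ 638.93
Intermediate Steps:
Function('J')(x, d) = Pow(Add(Pow(d, 2), Pow(x, 2)), Rational(1, 2))
n = 646 (n = Mul(-34, -19) = 646)
Add(n, Mul(-1, Function('J')(5, Function('W')(Function('B')(0))))) = Add(646, Mul(-1, Pow(Add(Pow(-5, 2), Pow(5, 2)), Rational(1, 2)))) = Add(646, Mul(-1, Pow(Add(25, 25), Rational(1, 2)))) = Add(646, Mul(-1, Pow(50, Rational(1, 2)))) = Add(646, Mul(-1, Mul(5, Pow(2, Rational(1, 2))))) = Add(646, Mul(-5, Pow(2, Rational(1, 2))))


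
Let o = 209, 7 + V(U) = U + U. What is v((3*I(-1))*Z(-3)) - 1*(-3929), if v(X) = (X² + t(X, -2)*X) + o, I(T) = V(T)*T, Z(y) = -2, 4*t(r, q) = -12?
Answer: 7216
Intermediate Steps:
V(U) = -7 + 2*U (V(U) = -7 + (U + U) = -7 + 2*U)
t(r, q) = -3 (t(r, q) = (¼)*(-12) = -3)
I(T) = T*(-7 + 2*T) (I(T) = (-7 + 2*T)*T = T*(-7 + 2*T))
v(X) = 209 + X² - 3*X (v(X) = (X² - 3*X) + 209 = 209 + X² - 3*X)
v((3*I(-1))*Z(-3)) - 1*(-3929) = (209 + ((3*(-(-7 + 2*(-1))))*(-2))² - 3*3*(-(-7 + 2*(-1)))*(-2)) - 1*(-3929) = (209 + ((3*(-(-7 - 2)))*(-2))² - 3*3*(-(-7 - 2))*(-2)) + 3929 = (209 + ((3*(-1*(-9)))*(-2))² - 3*3*(-1*(-9))*(-2)) + 3929 = (209 + ((3*9)*(-2))² - 3*3*9*(-2)) + 3929 = (209 + (27*(-2))² - 81*(-2)) + 3929 = (209 + (-54)² - 3*(-54)) + 3929 = (209 + 2916 + 162) + 3929 = 3287 + 3929 = 7216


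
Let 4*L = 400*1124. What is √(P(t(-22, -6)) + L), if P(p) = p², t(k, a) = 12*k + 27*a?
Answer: 2*√73469 ≈ 542.10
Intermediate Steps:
L = 112400 (L = (400*1124)/4 = (¼)*449600 = 112400)
√(P(t(-22, -6)) + L) = √((12*(-22) + 27*(-6))² + 112400) = √((-264 - 162)² + 112400) = √((-426)² + 112400) = √(181476 + 112400) = √293876 = 2*√73469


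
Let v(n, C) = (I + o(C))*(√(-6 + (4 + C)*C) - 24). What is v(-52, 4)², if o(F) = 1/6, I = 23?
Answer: 5815621/18 - 77284*√26/3 ≈ 1.9173e+5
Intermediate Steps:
o(F) = ⅙
v(n, C) = -556 + 139*√(-6 + C*(4 + C))/6 (v(n, C) = (23 + ⅙)*(√(-6 + (4 + C)*C) - 24) = 139*(√(-6 + C*(4 + C)) - 24)/6 = 139*(-24 + √(-6 + C*(4 + C)))/6 = -556 + 139*√(-6 + C*(4 + C))/6)
v(-52, 4)² = (-556 + 139*√(-6 + 4² + 4*4)/6)² = (-556 + 139*√(-6 + 16 + 16)/6)² = (-556 + 139*√26/6)²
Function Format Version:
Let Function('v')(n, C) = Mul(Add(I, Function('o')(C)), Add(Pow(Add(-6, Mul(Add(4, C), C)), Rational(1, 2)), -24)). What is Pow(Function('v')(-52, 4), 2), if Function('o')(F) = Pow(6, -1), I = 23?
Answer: Add(Rational(5815621, 18), Mul(Rational(-77284, 3), Pow(26, Rational(1, 2)))) ≈ 1.9173e+5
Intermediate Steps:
Function('o')(F) = Rational(1, 6)
Function('v')(n, C) = Add(-556, Mul(Rational(139, 6), Pow(Add(-6, Mul(C, Add(4, C))), Rational(1, 2)))) (Function('v')(n, C) = Mul(Add(23, Rational(1, 6)), Add(Pow(Add(-6, Mul(Add(4, C), C)), Rational(1, 2)), -24)) = Mul(Rational(139, 6), Add(Pow(Add(-6, Mul(C, Add(4, C))), Rational(1, 2)), -24)) = Mul(Rational(139, 6), Add(-24, Pow(Add(-6, Mul(C, Add(4, C))), Rational(1, 2)))) = Add(-556, Mul(Rational(139, 6), Pow(Add(-6, Mul(C, Add(4, C))), Rational(1, 2)))))
Pow(Function('v')(-52, 4), 2) = Pow(Add(-556, Mul(Rational(139, 6), Pow(Add(-6, Pow(4, 2), Mul(4, 4)), Rational(1, 2)))), 2) = Pow(Add(-556, Mul(Rational(139, 6), Pow(Add(-6, 16, 16), Rational(1, 2)))), 2) = Pow(Add(-556, Mul(Rational(139, 6), Pow(26, Rational(1, 2)))), 2)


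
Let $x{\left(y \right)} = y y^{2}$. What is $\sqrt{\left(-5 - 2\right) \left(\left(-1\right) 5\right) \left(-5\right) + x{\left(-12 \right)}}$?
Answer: $i \sqrt{1903} \approx 43.623 i$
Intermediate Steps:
$x{\left(y \right)} = y^{3}$
$\sqrt{\left(-5 - 2\right) \left(\left(-1\right) 5\right) \left(-5\right) + x{\left(-12 \right)}} = \sqrt{\left(-5 - 2\right) \left(\left(-1\right) 5\right) \left(-5\right) + \left(-12\right)^{3}} = \sqrt{\left(-7\right) \left(-5\right) \left(-5\right) - 1728} = \sqrt{35 \left(-5\right) - 1728} = \sqrt{-175 - 1728} = \sqrt{-1903} = i \sqrt{1903}$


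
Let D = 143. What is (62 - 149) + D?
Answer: 56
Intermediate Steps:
(62 - 149) + D = (62 - 149) + 143 = -87 + 143 = 56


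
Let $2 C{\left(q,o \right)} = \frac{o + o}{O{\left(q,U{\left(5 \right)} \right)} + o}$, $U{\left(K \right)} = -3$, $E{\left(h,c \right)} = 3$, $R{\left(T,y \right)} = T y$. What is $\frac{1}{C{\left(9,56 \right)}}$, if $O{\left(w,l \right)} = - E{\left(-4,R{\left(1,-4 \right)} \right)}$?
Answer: $\frac{53}{56} \approx 0.94643$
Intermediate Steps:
$O{\left(w,l \right)} = -3$ ($O{\left(w,l \right)} = \left(-1\right) 3 = -3$)
$C{\left(q,o \right)} = \frac{o}{-3 + o}$ ($C{\left(q,o \right)} = \frac{\left(o + o\right) \frac{1}{-3 + o}}{2} = \frac{2 o \frac{1}{-3 + o}}{2} = \frac{o}{-3 + o}$)
$\frac{1}{C{\left(9,56 \right)}} = \frac{1}{56 \frac{1}{-3 + 56}} = \frac{1}{56 \cdot \frac{1}{53}} = \frac{1}{\frac{56}{53}} = \frac{53}{56}$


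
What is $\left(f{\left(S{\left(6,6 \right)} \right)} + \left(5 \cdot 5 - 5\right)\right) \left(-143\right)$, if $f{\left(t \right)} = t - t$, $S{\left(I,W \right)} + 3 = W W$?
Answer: $-2860$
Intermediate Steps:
$S{\left(I,W \right)} = -3 + W^{2}$ ($S{\left(I,W \right)} = -3 + W W = -3 + W^{2}$)
$f{\left(t \right)} = 0$
$\left(f{\left(S{\left(6,6 \right)} \right)} + \left(5 \cdot 5 - 5\right)\right) \left(-143\right) = \left(0 + \left(5 \cdot 5 - 5\right)\right) \left(-143\right) = \left(0 + \left(25 - 5\right)\right) \left(-143\right) = \left(0 + 20\right) \left(-143\right) = 20 \left(-143\right) = -2860$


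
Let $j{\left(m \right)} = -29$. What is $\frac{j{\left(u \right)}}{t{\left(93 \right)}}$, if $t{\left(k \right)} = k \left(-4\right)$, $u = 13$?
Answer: $\frac{29}{372} \approx 0.077957$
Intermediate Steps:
$t{\left(k \right)} = - 4 k$
$\frac{j{\left(u \right)}}{t{\left(93 \right)}} = - \frac{29}{\left(-4\right) 93} = - \frac{29}{-372} = \left(-29\right) \left(- \frac{1}{372}\right) = \frac{29}{372}$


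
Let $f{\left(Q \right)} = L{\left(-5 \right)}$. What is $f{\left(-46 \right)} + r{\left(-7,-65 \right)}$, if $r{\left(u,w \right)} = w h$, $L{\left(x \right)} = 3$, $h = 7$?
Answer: $-452$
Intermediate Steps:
$r{\left(u,w \right)} = 7 w$ ($r{\left(u,w \right)} = w 7 = 7 w$)
$f{\left(Q \right)} = 3$
$f{\left(-46 \right)} + r{\left(-7,-65 \right)} = 3 + 7 \left(-65\right) = 3 - 455 = -452$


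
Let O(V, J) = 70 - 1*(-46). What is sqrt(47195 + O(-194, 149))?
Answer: 11*sqrt(391) ≈ 217.51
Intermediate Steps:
O(V, J) = 116 (O(V, J) = 70 + 46 = 116)
sqrt(47195 + O(-194, 149)) = sqrt(47195 + 116) = sqrt(47311) = 11*sqrt(391)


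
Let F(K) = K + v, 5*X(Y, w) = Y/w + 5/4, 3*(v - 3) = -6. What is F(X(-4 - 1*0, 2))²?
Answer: 289/400 ≈ 0.72250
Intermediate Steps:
v = 1 (v = 3 + (⅓)*(-6) = 3 - 2 = 1)
X(Y, w) = ¼ + Y/(5*w) (X(Y, w) = (Y/w + 5/4)/5 = (5/4 + Y/w)/5 = ¼ + Y/(5*w))
F(K) = 1 + K (F(K) = K + 1 = 1 + K)
F(X(-4 - 1*0, 2))² = (1 + ((¼)*2 + (-4 - 1*0)/5)/2)² = (1 + (½ + (-4 + 0)/5)/2)² = (1 + (½ + (⅕)*(-4))/2)² = (1 + (½ - ⅘)/2)² = (1 + (½)*(-3/10))² = (1 - 3/20)² = (17/20)² = 289/400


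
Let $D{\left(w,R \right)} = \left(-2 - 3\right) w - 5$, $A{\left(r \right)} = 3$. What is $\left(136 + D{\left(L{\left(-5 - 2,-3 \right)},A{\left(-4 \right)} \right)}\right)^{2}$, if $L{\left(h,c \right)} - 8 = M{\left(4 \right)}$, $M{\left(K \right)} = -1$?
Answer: $9216$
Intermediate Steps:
$L{\left(h,c \right)} = 7$ ($L{\left(h,c \right)} = 8 - 1 = 7$)
$D{\left(w,R \right)} = -5 - 5 w$ ($D{\left(w,R \right)} = \left(-2 - 3\right) w - 5 = - 5 w - 5 = -5 - 5 w$)
$\left(136 + D{\left(L{\left(-5 - 2,-3 \right)},A{\left(-4 \right)} \right)}\right)^{2} = \left(136 - 40\right)^{2} = 96^{2} = 9216$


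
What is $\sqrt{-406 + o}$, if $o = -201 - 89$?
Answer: $2 i \sqrt{174} \approx 26.382 i$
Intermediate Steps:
$o = -290$ ($o = -201 - 89 = -290$)
$\sqrt{-406 + o} = \sqrt{-406 - 290} = \sqrt{-696} = 2 i \sqrt{174}$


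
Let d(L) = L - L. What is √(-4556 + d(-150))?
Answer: 2*I*√1139 ≈ 67.498*I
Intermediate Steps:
d(L) = 0
√(-4556 + d(-150)) = √(-4556 + 0) = √(-4556) = 2*I*√1139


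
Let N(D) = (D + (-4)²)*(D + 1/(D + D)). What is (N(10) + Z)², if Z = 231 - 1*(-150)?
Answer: 41254929/100 ≈ 4.1255e+5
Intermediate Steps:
N(D) = (16 + D)*(D + 1/(2*D)) (N(D) = (D + 16)*(D + 1/(2*D)) = (16 + D)*(D + 1/(2*D)))
Z = 381 (Z = 231 + 150 = 381)
(N(10) + Z)² = ((½ + 10² + 8/10 + 16*10) + 381)² = ((½ + 100 + 8*(⅒) + 160) + 381)² = ((½ + 100 + ⅘ + 160) + 381)² = (2613/10 + 381)² = (6423/10)² = 41254929/100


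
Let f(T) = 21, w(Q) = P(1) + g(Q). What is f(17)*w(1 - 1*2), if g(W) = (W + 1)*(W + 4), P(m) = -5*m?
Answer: -105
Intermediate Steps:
g(W) = (1 + W)*(4 + W)
w(Q) = -1 + Q² + 5*Q (w(Q) = -5*1 + (4 + Q² + 5*Q) = -5 + (4 + Q² + 5*Q) = -1 + Q² + 5*Q)
f(17)*w(1 - 1*2) = 21*(-1 + (1 - 1*2)² + 5*(1 - 1*2)) = 21*(-1 + (1 - 2)² + 5*(1 - 2)) = 21*(-1 + (-1)² + 5*(-1)) = 21*(-1 + 1 - 5) = 21*(-5) = -105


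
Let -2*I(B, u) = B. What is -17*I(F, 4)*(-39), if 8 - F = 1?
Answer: -4641/2 ≈ -2320.5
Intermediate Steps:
F = 7 (F = 8 - 1*1 = 8 - 1 = 7)
I(B, u) = -B/2
-17*I(F, 4)*(-39) = -(-17)*7/2*(-39) = -17*(-7/2)*(-39) = (119/2)*(-39) = -4641/2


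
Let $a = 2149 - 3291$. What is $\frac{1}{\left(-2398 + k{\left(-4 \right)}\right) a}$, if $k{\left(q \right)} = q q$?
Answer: $\frac{1}{2720244} \approx 3.6761 \cdot 10^{-7}$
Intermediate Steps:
$k{\left(q \right)} = q^{2}$
$a = -1142$
$\frac{1}{\left(-2398 + k{\left(-4 \right)}\right) a} = \frac{1}{\left(-2398 + \left(-4\right)^{2}\right) \left(-1142\right)} = \frac{1}{-2398 + 16} \left(- \frac{1}{1142}\right) = \frac{1}{-2382} \left(- \frac{1}{1142}\right) = \left(- \frac{1}{2382}\right) \left(- \frac{1}{1142}\right) = \frac{1}{2720244}$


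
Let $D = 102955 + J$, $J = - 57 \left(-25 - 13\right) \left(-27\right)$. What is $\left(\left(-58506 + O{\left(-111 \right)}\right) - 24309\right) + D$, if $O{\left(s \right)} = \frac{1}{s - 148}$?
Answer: $- \frac{9930579}{259} \approx -38342.0$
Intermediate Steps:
$J = -58482$ ($J = - 57 \left(-25 - 13\right) \left(-27\right) = \left(-57\right) \left(-38\right) \left(-27\right) = 2166 \left(-27\right) = -58482$)
$O{\left(s \right)} = \frac{1}{-148 + s}$
$D = 44473$ ($D = 102955 - 58482 = 44473$)
$\left(\left(-58506 + O{\left(-111 \right)}\right) - 24309\right) + D = \left(\left(-58506 + \frac{1}{-148 - 111}\right) - 24309\right) + 44473 = \left(\left(-58506 + \frac{1}{-259}\right) - 24309\right) + 44473 = \left(\left(-58506 - \frac{1}{259}\right) - 24309\right) + 44473 = \left(- \frac{15153055}{259} - 24309\right) + 44473 = - \frac{21449086}{259} + 44473 = - \frac{9930579}{259}$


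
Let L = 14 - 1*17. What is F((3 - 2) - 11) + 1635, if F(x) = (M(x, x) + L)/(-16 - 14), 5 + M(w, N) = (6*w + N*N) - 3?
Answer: 49021/30 ≈ 1634.0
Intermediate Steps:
L = -3 (L = 14 - 17 = -3)
M(w, N) = -8 + N² + 6*w (M(w, N) = -5 + ((6*w + N*N) - 3) = -5 + ((6*w + N²) - 3) = -5 + ((N² + 6*w) - 3) = -5 + (-3 + N² + 6*w) = -8 + N² + 6*w)
F(x) = 11/30 - x/5 - x²/30 (F(x) = ((-8 + x² + 6*x) - 3)/(-16 - 14) = (-11 + x² + 6*x)/(-30) = (-11 + x² + 6*x)*(-1/30) = 11/30 - x/5 - x²/30)
F((3 - 2) - 11) + 1635 = (11/30 - ((3 - 2) - 11)/5 - ((3 - 2) - 11)²/30) + 1635 = (11/30 - (1 - 11)/5 - (1 - 11)²/30) + 1635 = (11/30 - ⅕*(-10) - 1/30*(-10)²) + 1635 = (11/30 + 2 - 1/30*100) + 1635 = (11/30 + 2 - 10/3) + 1635 = -29/30 + 1635 = 49021/30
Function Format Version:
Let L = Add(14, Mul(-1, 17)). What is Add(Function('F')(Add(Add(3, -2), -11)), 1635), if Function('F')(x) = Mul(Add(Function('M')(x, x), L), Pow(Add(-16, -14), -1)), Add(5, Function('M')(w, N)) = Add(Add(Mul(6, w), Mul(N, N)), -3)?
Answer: Rational(49021, 30) ≈ 1634.0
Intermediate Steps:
L = -3 (L = Add(14, -17) = -3)
Function('M')(w, N) = Add(-8, Pow(N, 2), Mul(6, w)) (Function('M')(w, N) = Add(-5, Add(Add(Mul(6, w), Mul(N, N)), -3)) = Add(-5, Add(Add(Mul(6, w), Pow(N, 2)), -3)) = Add(-5, Add(Add(Pow(N, 2), Mul(6, w)), -3)) = Add(-5, Add(-3, Pow(N, 2), Mul(6, w))) = Add(-8, Pow(N, 2), Mul(6, w)))
Function('F')(x) = Add(Rational(11, 30), Mul(Rational(-1, 5), x), Mul(Rational(-1, 30), Pow(x, 2))) (Function('F')(x) = Mul(Add(Add(-8, Pow(x, 2), Mul(6, x)), -3), Pow(Add(-16, -14), -1)) = Mul(Add(-11, Pow(x, 2), Mul(6, x)), Pow(-30, -1)) = Mul(Add(-11, Pow(x, 2), Mul(6, x)), Rational(-1, 30)) = Add(Rational(11, 30), Mul(Rational(-1, 5), x), Mul(Rational(-1, 30), Pow(x, 2))))
Add(Function('F')(Add(Add(3, -2), -11)), 1635) = Add(Add(Rational(11, 30), Mul(Rational(-1, 5), Add(Add(3, -2), -11)), Mul(Rational(-1, 30), Pow(Add(Add(3, -2), -11), 2))), 1635) = Add(Add(Rational(11, 30), Mul(Rational(-1, 5), Add(1, -11)), Mul(Rational(-1, 30), Pow(Add(1, -11), 2))), 1635) = Add(Add(Rational(11, 30), Mul(Rational(-1, 5), -10), Mul(Rational(-1, 30), Pow(-10, 2))), 1635) = Add(Add(Rational(11, 30), 2, Mul(Rational(-1, 30), 100)), 1635) = Add(Add(Rational(11, 30), 2, Rational(-10, 3)), 1635) = Add(Rational(-29, 30), 1635) = Rational(49021, 30)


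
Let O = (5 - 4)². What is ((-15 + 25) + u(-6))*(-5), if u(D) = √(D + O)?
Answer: -50 - 5*I*√5 ≈ -50.0 - 11.18*I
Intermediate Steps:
O = 1 (O = 1² = 1)
u(D) = √(1 + D) (u(D) = √(D + 1) = √(1 + D))
((-15 + 25) + u(-6))*(-5) = ((-15 + 25) + √(1 - 6))*(-5) = (10 + √(-5))*(-5) = (10 + I*√5)*(-5) = -50 - 5*I*√5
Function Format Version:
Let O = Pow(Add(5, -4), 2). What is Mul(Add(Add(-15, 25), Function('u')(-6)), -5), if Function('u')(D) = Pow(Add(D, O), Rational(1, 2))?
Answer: Add(-50, Mul(-5, I, Pow(5, Rational(1, 2)))) ≈ Add(-50.000, Mul(-11.180, I))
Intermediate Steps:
O = 1 (O = Pow(1, 2) = 1)
Function('u')(D) = Pow(Add(1, D), Rational(1, 2)) (Function('u')(D) = Pow(Add(D, 1), Rational(1, 2)) = Pow(Add(1, D), Rational(1, 2)))
Mul(Add(Add(-15, 25), Function('u')(-6)), -5) = Mul(Add(Add(-15, 25), Pow(Add(1, -6), Rational(1, 2))), -5) = Mul(Add(10, Pow(-5, Rational(1, 2))), -5) = Mul(Add(10, Mul(I, Pow(5, Rational(1, 2)))), -5) = Add(-50, Mul(-5, I, Pow(5, Rational(1, 2))))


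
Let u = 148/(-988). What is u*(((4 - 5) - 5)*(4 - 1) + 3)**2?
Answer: -8325/247 ≈ -33.704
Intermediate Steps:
u = -37/247 (u = 148*(-1/988) = -37/247 ≈ -0.14980)
u*(((4 - 5) - 5)*(4 - 1) + 3)**2 = -37*(((4 - 5) - 5)*(4 - 1) + 3)**2/247 = -37*((-1 - 5)*3 + 3)**2/247 = -37*(-6*3 + 3)**2/247 = -37*(-18 + 3)**2/247 = -37/247*(-15)**2 = -37/247*225 = -8325/247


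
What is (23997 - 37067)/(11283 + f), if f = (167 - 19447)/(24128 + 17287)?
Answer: -108258810/93453233 ≈ -1.1584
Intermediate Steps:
f = -3856/8283 (f = -19280/41415 = -19280*1/41415 = -3856/8283 ≈ -0.46553)
(23997 - 37067)/(11283 + f) = (23997 - 37067)/(11283 - 3856/8283) = -13070/93453233/8283 = -13070*8283/93453233 = -108258810/93453233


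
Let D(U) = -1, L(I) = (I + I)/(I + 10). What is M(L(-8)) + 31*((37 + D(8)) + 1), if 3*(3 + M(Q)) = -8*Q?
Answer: 3496/3 ≈ 1165.3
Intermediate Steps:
L(I) = 2*I/(10 + I) (L(I) = (2*I)/(10 + I) = 2*I/(10 + I))
M(Q) = -3 - 8*Q/3 (M(Q) = -3 + (-8*Q)/3 = -3 - 8*Q/3)
M(L(-8)) + 31*((37 + D(8)) + 1) = (-3 - 16*(-8)/(3*(10 - 8))) + 31*((37 - 1) + 1) = (-3 - 16*(-8)/(3*2)) + 31*(36 + 1) = (-3 - 16*(-8)/(3*2)) + 31*37 = (-3 - 8/3*(-8)) + 1147 = (-3 + 64/3) + 1147 = 55/3 + 1147 = 3496/3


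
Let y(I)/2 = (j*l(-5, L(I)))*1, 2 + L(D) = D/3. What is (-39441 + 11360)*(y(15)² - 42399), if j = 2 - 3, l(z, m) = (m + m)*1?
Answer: 1186562655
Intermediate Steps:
L(D) = -2 + D/3
l(z, m) = 2*m (l(z, m) = (2*m)*1 = 2*m)
j = -1
y(I) = 8 - 4*I/3 (y(I) = 2*(-2*(-2 + I/3)*1) = 2*(-(-4 + 2*I/3)*1) = 2*((4 - 2*I/3)*1) = 2*(4 - 2*I/3) = 8 - 4*I/3)
(-39441 + 11360)*(y(15)² - 42399) = (-39441 + 11360)*((8 - 4/3*15)² - 42399) = -28081*((8 - 20)² - 42399) = -28081*((-12)² - 42399) = -28081*(144 - 42399) = -28081*(-42255) = 1186562655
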